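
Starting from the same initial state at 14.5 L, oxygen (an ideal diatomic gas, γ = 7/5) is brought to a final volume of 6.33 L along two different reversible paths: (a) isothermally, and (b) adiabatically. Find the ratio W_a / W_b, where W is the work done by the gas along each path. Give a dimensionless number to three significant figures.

Path (a) isothermal: W = P₁V₁ ln(V₂/V₁) → W_a/(P₁V₁) = -0.8288.
Path (b) adiabatic: W = P₁V₁(1 − (V₁/V₂)^(γ−1))/(γ−1) → W_b/(P₁V₁) = -0.9828.
W_a / W_b = -0.8288 / -0.9828 = 0.8434.

W_a / W_b ≈ 0.843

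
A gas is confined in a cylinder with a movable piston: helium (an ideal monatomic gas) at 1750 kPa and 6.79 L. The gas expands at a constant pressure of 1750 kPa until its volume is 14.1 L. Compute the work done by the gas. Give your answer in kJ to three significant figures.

Isobaric: W = P ΔV.
W = (1750 kPa)(14.1 − 6.79 L) = (1750)(7.31) = 12792 J.

W ≈ 12.8 kJ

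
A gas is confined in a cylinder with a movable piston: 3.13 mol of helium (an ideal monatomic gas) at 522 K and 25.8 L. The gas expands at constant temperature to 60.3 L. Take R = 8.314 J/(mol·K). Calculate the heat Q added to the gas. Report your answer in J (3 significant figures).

Isothermal ⇒ ΔU = 0, so Q = W = nRT ln(V₂/V₁).
Q = (3.13)(8.314)(522) ln(60.3/25.8) = 13584 × 0.849 = 11532 J.

Q ≈ 11500 J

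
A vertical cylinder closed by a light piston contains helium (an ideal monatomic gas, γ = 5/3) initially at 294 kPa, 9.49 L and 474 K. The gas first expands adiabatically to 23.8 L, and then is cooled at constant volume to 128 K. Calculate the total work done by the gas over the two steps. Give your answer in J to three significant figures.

Step 1 (adiabatic): W = (P₁V₁ − P₂V₂)/(γ−1) = (2790 − 1511)/0.667 = 1918 J.
Step 2 (isochoric): W = 0 (constant volume).
W_total = 1918 + 0 = 1918 J.

W_total ≈ 1920 J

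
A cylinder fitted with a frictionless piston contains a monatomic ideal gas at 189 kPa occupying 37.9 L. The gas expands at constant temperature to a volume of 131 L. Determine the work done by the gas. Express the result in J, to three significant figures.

W ≈ 8880 J

Isothermal: W = nRT ln(V₂/V₁) = P₁V₁ ln(V₂/V₁).
P₁V₁ = (189 kPa)(37.9 L) = 7163 J.
W = 7163 × ln(131/37.9) = 7163 × 1.24
W_by_gas = 8884 J.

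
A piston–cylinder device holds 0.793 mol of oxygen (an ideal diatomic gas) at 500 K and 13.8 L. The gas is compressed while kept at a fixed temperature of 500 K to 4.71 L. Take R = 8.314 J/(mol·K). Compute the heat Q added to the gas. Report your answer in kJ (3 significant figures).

Q ≈ -3.54 kJ

Isothermal ⇒ ΔU = 0, so Q = W = nRT ln(V₂/V₁).
Q = (0.793)(8.314)(500) ln(4.71/13.8) = 3297 × -1.075 = -3544 J.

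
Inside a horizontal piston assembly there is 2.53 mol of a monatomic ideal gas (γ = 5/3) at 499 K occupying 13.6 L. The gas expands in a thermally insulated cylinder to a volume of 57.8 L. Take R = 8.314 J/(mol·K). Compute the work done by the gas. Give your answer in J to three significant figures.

W ≈ 9740 J

Adiabatic: TV^(γ−1) = const with γ = 5/3.
T₂ = T₁ (V₁/V₂)^(γ−1) = 499 × (13.6/57.8)^0.667 = 499 × 0.3811 = 190.2 K.
W_by = nCᵥ(T₁ − T₂) = (2.53)(12.47)(499 − 190.2) = 9744 J.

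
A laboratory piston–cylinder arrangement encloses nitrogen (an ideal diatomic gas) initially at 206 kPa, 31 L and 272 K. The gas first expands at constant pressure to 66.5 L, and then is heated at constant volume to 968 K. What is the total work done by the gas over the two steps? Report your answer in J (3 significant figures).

Step 1 (isobaric): W = PΔV = (206 kPa)(66.5 − 31 L) = 7313 J.
Step 2 (isochoric): W = 0 (constant volume).
W_total = 7313 + 0 = 7313 J.

W_total ≈ 7310 J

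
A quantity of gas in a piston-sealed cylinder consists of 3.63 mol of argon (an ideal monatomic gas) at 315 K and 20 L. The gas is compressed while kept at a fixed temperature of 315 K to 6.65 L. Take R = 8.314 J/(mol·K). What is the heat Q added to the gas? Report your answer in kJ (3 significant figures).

Q ≈ -10.5 kJ

Isothermal ⇒ ΔU = 0, so Q = W = nRT ln(V₂/V₁).
Q = (3.63)(8.314)(315) ln(6.65/20) = 9507 × -1.101 = -10468 J.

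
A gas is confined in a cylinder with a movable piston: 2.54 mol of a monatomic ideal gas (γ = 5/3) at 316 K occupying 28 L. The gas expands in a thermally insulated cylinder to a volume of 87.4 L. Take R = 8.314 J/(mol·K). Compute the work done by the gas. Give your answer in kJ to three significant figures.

Adiabatic: TV^(γ−1) = const with γ = 5/3.
T₂ = T₁ (V₁/V₂)^(γ−1) = 316 × (28/87.4)^0.667 = 316 × 0.4682 = 148 K.
W_by = nCᵥ(T₁ − T₂) = (2.54)(12.47)(316 − 148) = 5323 J.

W ≈ 5.32 kJ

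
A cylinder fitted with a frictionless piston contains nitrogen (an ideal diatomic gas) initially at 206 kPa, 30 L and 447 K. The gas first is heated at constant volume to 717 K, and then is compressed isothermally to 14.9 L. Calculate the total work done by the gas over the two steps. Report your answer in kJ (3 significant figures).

Step 1 (isochoric): W = 0 (constant volume).
After step 1: P = 330.4 kPa (V unchanged).
Step 2 (isothermal): W = P₁V₁ ln(V₂/V₁) = (9913) ln(14.9/30) = -6937 J.
W_total = 0 − 6937 = -6937 J.

W_total ≈ -6.94 kJ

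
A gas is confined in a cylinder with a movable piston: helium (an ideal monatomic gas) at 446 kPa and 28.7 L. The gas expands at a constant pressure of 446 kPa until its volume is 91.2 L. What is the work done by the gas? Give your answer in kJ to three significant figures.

W ≈ 27.9 kJ

Isobaric: W = P ΔV.
W = (446 kPa)(91.2 − 28.7 L) = (446)(62.5) = 27875 J.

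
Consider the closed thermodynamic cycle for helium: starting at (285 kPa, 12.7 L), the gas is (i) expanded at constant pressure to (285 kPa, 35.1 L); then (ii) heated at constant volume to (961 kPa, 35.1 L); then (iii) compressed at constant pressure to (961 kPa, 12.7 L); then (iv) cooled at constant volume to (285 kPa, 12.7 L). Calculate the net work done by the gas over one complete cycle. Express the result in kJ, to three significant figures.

W_net ≈ -15.1 kJ

Constant-volume legs do no work.
W(i) = (285)(35.1 − 12.7) = 6384 J; W(iii) = (961)(12.7 − 35.1) = -21526 J.
W_net = 6384 − 21526 = -15142 J (the counter-clockwise enclosed area).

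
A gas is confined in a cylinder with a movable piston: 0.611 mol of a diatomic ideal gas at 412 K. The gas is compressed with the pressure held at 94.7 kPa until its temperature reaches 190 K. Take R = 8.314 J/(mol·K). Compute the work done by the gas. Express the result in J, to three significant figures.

W ≈ -1130 J

Isobaric: W = P ΔV = nR ΔT.
W = (0.611)(8.314)(190 − 412) = -1128 J.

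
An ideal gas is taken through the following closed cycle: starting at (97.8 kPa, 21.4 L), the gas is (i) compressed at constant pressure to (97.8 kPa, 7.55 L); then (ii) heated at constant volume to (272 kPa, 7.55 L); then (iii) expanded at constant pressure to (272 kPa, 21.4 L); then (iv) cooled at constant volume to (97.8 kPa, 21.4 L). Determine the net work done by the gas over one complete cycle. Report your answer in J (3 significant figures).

Constant-volume legs do no work.
W(i) = (97.8)(7.55 − 21.4) = -1355 J; W(iii) = (272)(21.4 − 7.55) = 3767 J.
W_net = -1355 + 3767 = 2413 J (the clockwise enclosed area).

W_net ≈ 2410 J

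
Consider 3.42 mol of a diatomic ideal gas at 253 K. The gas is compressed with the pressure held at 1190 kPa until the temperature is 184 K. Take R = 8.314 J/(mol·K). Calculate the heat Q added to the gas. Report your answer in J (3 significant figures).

Isobaric: W = nRΔT = (3.42)(8.314)(-69) = -1962 J.
ΔU = nCᵥΔT with Cᵥ = 5R/2: ΔU = (3.42)(20.79)(-69) = -4905 J.
Q = ΔU + W = -4905 − 1962 = -6867 J.

Q ≈ -6870 J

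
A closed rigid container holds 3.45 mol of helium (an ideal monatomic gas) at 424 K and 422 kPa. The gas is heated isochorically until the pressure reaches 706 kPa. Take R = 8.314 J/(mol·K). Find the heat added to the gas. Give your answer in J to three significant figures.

Q ≈ 12300 J

Constant volume ⇒ W = 0, so Q = ΔU = nCᵥΔT with Cᵥ = 3R/2 = 12.47 J/(mol·K).
At constant V, T₂/T₁ = P₂/P₁ ⇒ ΔT = T₁(P₂/P₁ − 1) = 424·(706/422 − 1) = 285.3 K.
ΔU = (3.45)(12.47)(285.3) = 12277 J.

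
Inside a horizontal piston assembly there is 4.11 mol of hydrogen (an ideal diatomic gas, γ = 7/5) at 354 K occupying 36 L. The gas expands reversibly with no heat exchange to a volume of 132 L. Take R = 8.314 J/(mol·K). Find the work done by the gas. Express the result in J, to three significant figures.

W ≈ 12300 J

Adiabatic: TV^(γ−1) = const with γ = 7/5.
T₂ = T₁ (V₁/V₂)^(γ−1) = 354 × (36/132)^0.4 = 354 × 0.5947 = 210.5 K.
W_by = nCᵥ(T₁ − T₂) = (4.11)(20.79)(354 − 210.5) = 12257 J.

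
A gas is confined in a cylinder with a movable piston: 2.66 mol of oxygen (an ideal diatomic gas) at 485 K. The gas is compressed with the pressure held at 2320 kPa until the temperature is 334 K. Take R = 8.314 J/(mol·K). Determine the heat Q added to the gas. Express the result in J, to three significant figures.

Isobaric: W = nRΔT = (2.66)(8.314)(-151) = -3339 J.
ΔU = nCᵥΔT with Cᵥ = 5R/2: ΔU = (2.66)(20.79)(-151) = -8349 J.
Q = ΔU + W = -8349 − 3339 = -11688 J.

Q ≈ -11700 J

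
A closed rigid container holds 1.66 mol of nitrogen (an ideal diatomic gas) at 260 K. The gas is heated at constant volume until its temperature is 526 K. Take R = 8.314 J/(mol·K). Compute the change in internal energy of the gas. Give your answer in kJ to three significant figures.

Constant volume ⇒ W = 0, so Q = ΔU = nCᵥΔT with Cᵥ = 5R/2 = 20.79 J/(mol·K).
ΔU = (1.66)(20.79)(526 − 260) = 9178 J.

ΔU ≈ 9.18 kJ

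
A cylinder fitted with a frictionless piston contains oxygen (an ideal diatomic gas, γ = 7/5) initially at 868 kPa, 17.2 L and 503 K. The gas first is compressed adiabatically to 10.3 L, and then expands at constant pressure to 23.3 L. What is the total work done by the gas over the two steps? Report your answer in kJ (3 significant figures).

Step 1 (adiabatic): W = (P₁V₁ − P₂V₂)/(γ−1) = (14930 − 18328)/0.4 = -8497 J.
After step 1: P = 1779 kPa, V = 10.3 L, T = 617.5 K.
Step 2 (isobaric): W = PΔV = (1779 kPa)(23.3 − 10.3 L) = 23133 J.
W_total = -8497 + 23133 = 14636 J.

W_total ≈ 14.6 kJ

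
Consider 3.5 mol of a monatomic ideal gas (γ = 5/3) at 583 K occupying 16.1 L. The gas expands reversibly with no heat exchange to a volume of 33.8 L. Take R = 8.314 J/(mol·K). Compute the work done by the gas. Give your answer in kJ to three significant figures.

Adiabatic: TV^(γ−1) = const with γ = 5/3.
T₂ = T₁ (V₁/V₂)^(γ−1) = 583 × (16.1/33.8)^0.667 = 583 × 0.6099 = 355.6 K.
W_by = nCᵥ(T₁ − T₂) = (3.5)(12.47)(583 − 355.6) = 9926 J.

W ≈ 9.93 kJ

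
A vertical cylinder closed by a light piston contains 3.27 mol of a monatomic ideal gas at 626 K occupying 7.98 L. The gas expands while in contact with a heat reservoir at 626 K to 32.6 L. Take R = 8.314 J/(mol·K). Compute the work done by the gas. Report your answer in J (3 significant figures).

W ≈ 24000 J

Isothermal: W = nRT ln(V₂/V₁).
W = (3.27)(8.314)(626) × ln(32.6/7.98)
  = 17019 × 1.407
W_by_gas = 23952 J.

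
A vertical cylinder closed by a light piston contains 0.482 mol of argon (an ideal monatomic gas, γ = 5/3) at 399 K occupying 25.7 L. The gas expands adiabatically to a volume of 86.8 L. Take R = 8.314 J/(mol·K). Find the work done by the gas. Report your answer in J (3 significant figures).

Adiabatic: TV^(γ−1) = const with γ = 5/3.
T₂ = T₁ (V₁/V₂)^(γ−1) = 399 × (25.7/86.8)^0.667 = 399 × 0.4442 = 177.2 K.
W_by = nCᵥ(T₁ − T₂) = (0.482)(12.47)(399 − 177.2) = 1333 J.

W ≈ 1330 J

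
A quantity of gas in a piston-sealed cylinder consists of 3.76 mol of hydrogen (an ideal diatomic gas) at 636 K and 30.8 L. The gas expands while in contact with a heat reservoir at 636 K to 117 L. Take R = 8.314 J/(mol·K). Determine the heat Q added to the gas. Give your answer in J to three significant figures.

Isothermal ⇒ ΔU = 0, so Q = W = nRT ln(V₂/V₁).
Q = (3.76)(8.314)(636) ln(117/30.8) = 19882 × 1.335 = 26535 J.

Q ≈ 26500 J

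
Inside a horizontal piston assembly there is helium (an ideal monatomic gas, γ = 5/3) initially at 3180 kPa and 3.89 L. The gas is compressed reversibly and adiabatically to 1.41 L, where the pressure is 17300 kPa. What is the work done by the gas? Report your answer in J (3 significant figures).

Adiabatic: W = (P₁V₁ − P₂V₂)/(γ − 1) with γ = 5/3.
P₁V₁ = 12370 J, P₂V₂ = 24393 J.
W = (12370 − 24393) / 0.6667 = -18034 J.

W ≈ -18000 J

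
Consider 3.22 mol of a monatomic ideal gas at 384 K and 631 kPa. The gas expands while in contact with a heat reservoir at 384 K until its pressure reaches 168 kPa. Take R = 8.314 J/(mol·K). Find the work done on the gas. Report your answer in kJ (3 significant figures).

W ≈ -13.6 kJ

Isothermal process: W = nRT ln(V₂/V₁) = nRT ln(P₁/P₂).
W = (3.22)(8.314)(384) × ln(631/168)
  = 10280 × ln(3.756) = 10280 × 1.323
W_by_gas = 13604 J; work on gas = −W_by = -13604 J.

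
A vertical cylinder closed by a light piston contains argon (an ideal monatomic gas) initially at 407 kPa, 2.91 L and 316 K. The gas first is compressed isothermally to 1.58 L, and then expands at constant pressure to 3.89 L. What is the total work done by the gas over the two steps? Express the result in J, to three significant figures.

Step 1 (isothermal): W = P₁V₁ ln(V₂/V₁) = (1184) ln(1.58/2.91) = -723.3 J.
After step 1: P = 749.6 kPa, V = 1.58 L, T = 316 K.
Step 2 (isobaric): W = PΔV = (749.6 kPa)(3.89 − 1.58 L) = 1732 J.
W_total = -723.3 + 1732 = 1008 J.

W_total ≈ 1010 J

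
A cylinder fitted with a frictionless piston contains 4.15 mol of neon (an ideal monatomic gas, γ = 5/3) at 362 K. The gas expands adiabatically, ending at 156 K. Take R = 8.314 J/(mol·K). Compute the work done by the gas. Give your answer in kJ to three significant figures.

W ≈ 10.7 kJ

Adiabatic ⇒ Q = 0, so W_by = −ΔU = nCᵥ(T₁ − T₂).
Cᵥ = 3R/2 = 12.47 J/(mol·K).
W = (4.15)(12.47)(362 − 156) = 10661 J.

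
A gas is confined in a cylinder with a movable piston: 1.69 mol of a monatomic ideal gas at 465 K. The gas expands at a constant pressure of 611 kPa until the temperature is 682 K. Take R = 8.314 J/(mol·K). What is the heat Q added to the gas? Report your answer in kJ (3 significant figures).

Isobaric: W = nRΔT = (1.69)(8.314)(217) = 3049 J.
ΔU = nCᵥΔT with Cᵥ = 3R/2: ΔU = (1.69)(12.47)(217) = 4573 J.
Q = ΔU + W = 4573 + 3049 = 7622 J.

Q ≈ 7.62 kJ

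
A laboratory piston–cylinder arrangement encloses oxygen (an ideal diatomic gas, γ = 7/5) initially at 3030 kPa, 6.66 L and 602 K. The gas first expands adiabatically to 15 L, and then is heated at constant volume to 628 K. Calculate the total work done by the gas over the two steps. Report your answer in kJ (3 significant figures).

Step 1 (adiabatic): W = (P₁V₁ − P₂V₂)/(γ−1) = (20180 − 14584)/0.4 = 13990 J.
Step 2 (isochoric): W = 0 (constant volume).
W_total = 13990 + 0 = 13990 J.

W_total ≈ 14.0 kJ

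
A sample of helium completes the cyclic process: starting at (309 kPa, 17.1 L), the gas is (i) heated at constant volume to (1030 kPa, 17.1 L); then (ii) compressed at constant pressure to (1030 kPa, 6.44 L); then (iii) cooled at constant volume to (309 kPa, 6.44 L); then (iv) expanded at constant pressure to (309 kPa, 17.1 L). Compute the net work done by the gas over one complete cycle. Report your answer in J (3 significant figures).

W_net ≈ -7690 J

Constant-volume legs do no work.
W(ii) = (1030)(6.44 − 17.1) = -10980 J; W(iv) = (309)(17.1 − 6.44) = 3294 J.
W_net = -10980 + 3294 = -7686 J (the counter-clockwise enclosed area).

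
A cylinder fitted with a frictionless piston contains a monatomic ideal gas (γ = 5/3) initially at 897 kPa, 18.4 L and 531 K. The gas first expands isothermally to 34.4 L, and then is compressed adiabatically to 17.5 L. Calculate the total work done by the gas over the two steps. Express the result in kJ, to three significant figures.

Step 1 (isothermal): W = P₁V₁ ln(V₂/V₁) = (16505) ln(34.4/18.4) = 10327 J.
After step 1: P = 479.8 kPa, V = 34.4 L, T = 531 K.
Step 2 (adiabatic): W = (P₁V₁ − P₂V₂)/(γ−1) = (16505 − 25899)/0.667 = -14092 J.
W_total = 10327 − 14092 = -3765 J.

W_total ≈ -3.76 kJ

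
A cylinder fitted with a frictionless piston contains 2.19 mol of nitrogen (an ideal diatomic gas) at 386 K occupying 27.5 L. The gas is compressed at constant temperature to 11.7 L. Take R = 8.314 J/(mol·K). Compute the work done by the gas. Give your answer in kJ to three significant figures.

Isothermal: W = nRT ln(V₂/V₁).
W = (2.19)(8.314)(386) × ln(11.7/27.5)
  = 7028 × -0.8546
W_by_gas = -6006 J.

W ≈ -6.01 kJ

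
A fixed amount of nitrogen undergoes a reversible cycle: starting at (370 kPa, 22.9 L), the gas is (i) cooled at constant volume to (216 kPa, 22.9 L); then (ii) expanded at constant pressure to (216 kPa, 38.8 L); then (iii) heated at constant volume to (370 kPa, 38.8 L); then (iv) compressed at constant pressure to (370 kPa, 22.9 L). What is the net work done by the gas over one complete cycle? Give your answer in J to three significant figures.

W_net ≈ -2450 J

Constant-volume legs do no work.
W(ii) = (216)(38.8 − 22.9) = 3434 J; W(iv) = (370)(22.9 − 38.8) = -5883 J.
W_net = 3434 − 5883 = -2449 J (the counter-clockwise enclosed area).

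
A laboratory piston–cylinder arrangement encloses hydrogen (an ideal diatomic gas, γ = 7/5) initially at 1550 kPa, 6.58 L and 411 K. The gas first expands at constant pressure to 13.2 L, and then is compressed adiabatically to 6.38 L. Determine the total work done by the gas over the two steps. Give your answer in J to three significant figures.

W_total ≈ -7000 J

Step 1 (isobaric): W = PΔV = (1550 kPa)(13.2 − 6.58 L) = 10261 J.
After step 1: P = 1550 kPa, V = 13.2 L, T = 824.5 K.
Step 2 (adiabatic): W = (P₁V₁ − P₂V₂)/(γ−1) = (20460 − 27366)/0.4 = -17264 J.
W_total = 10261 − 17264 = -7003 J.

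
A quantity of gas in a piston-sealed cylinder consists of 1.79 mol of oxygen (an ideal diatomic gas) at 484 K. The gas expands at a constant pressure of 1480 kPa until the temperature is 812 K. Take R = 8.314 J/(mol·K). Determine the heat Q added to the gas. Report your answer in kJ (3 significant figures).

Isobaric: W = nRΔT = (1.79)(8.314)(328) = 4881 J.
ΔU = nCᵥΔT with Cᵥ = 5R/2: ΔU = (1.79)(20.79)(328) = 12203 J.
Q = ΔU + W = 12203 + 4881 = 17085 J.

Q ≈ 17.1 kJ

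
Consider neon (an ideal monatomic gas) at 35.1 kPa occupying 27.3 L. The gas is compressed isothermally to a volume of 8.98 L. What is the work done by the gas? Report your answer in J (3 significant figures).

W ≈ -1070 J

Isothermal: W = nRT ln(V₂/V₁) = P₁V₁ ln(V₂/V₁).
P₁V₁ = (35.1 kPa)(27.3 L) = 958.2 J.
W = 958.2 × ln(8.98/27.3) = 958.2 × -1.112
W_by_gas = -1065 J.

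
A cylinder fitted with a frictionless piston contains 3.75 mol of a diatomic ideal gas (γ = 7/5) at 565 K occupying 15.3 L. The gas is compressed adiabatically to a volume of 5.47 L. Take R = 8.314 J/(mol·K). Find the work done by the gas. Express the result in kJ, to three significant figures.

W ≈ -22.4 kJ

Adiabatic: TV^(γ−1) = const with γ = 7/5.
T₂ = T₁ (V₁/V₂)^(γ−1) = 565 × (15.3/5.47)^0.4 = 565 × 1.509 = 852.6 K.
W_by = nCᵥ(T₁ − T₂) = (3.75)(20.79)(565 − 852.6) = -22414 J.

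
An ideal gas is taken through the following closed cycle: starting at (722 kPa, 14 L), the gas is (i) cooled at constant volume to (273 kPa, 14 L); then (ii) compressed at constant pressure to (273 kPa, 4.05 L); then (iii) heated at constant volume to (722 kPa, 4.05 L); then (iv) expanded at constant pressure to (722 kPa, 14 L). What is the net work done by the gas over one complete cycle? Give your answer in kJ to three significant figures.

Constant-volume legs do no work.
W(ii) = (273)(4.05 − 14) = -2716 J; W(iv) = (722)(14 − 4.05) = 7184 J.
W_net = -2716 + 7184 = 4468 J (the clockwise enclosed area).

W_net ≈ 4.47 kJ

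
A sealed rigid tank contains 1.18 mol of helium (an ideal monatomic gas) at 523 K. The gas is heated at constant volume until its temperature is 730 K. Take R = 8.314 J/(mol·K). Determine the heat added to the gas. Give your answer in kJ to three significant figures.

Constant volume ⇒ W = 0, so Q = ΔU = nCᵥΔT with Cᵥ = 3R/2 = 12.47 J/(mol·K).
ΔU = (1.18)(12.47)(730 − 523) = 3046 J.

Q ≈ 3.05 kJ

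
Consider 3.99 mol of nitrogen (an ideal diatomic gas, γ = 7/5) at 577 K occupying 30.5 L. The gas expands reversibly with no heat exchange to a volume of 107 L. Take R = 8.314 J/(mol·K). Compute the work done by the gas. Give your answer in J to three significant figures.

W ≈ 18900 J

Adiabatic: TV^(γ−1) = const with γ = 7/5.
T₂ = T₁ (V₁/V₂)^(γ−1) = 577 × (30.5/107)^0.4 = 577 × 0.6053 = 349.3 K.
W_by = nCᵥ(T₁ − T₂) = (3.99)(20.79)(577 − 349.3) = 18887 J.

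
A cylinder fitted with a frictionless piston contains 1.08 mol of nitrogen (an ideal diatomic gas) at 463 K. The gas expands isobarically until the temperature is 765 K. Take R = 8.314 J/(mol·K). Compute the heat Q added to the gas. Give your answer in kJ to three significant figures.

Q ≈ 9.49 kJ

Isobaric: W = nRΔT = (1.08)(8.314)(302) = 2712 J.
ΔU = nCᵥΔT with Cᵥ = 5R/2: ΔU = (1.08)(20.79)(302) = 6779 J.
Q = ΔU + W = 6779 + 2712 = 9491 J.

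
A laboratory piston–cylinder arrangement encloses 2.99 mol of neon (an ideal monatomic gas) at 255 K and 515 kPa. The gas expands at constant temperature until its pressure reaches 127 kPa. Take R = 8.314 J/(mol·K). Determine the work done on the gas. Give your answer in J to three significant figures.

Isothermal process: W = nRT ln(V₂/V₁) = nRT ln(P₁/P₂).
W = (2.99)(8.314)(255) × ln(515/127)
  = 6339 × ln(4.055) = 6339 × 1.4
W_by_gas = 8874 J; work on gas = −W_by = -8874 J.

W ≈ -8870 J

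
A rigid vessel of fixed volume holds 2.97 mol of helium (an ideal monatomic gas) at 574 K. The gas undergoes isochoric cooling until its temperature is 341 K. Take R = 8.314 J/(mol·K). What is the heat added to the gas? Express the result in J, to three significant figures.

Constant volume ⇒ W = 0, so Q = ΔU = nCᵥΔT with Cᵥ = 3R/2 = 12.47 J/(mol·K).
ΔU = (2.97)(12.47)(341 − 574) = -8630 J.

Q ≈ -8630 J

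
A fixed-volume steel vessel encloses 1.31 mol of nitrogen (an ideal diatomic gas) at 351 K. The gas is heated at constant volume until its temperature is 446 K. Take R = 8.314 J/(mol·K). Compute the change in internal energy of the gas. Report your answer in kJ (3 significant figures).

Constant volume ⇒ W = 0, so Q = ΔU = nCᵥΔT with Cᵥ = 5R/2 = 20.79 J/(mol·K).
ΔU = (1.31)(20.79)(446 − 351) = 2587 J.

ΔU ≈ 2.59 kJ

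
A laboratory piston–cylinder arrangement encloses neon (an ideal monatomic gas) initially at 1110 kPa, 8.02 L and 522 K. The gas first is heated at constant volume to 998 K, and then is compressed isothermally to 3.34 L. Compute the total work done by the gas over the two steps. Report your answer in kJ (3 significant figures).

Step 1 (isochoric): W = 0 (constant volume).
After step 1: P = 2122 kPa (V unchanged).
Step 2 (isothermal): W = P₁V₁ ln(V₂/V₁) = (17020) ln(3.34/8.02) = -14909 J.
W_total = 0 − 14909 = -14909 J.

W_total ≈ -14.9 kJ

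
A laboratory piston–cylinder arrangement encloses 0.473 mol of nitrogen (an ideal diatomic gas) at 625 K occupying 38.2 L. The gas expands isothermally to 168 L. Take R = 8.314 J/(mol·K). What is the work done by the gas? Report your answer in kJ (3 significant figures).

W ≈ 3.64 kJ

Isothermal: W = nRT ln(V₂/V₁).
W = (0.473)(8.314)(625) × ln(168/38.2)
  = 2458 × 1.481
W_by_gas = 3640 J.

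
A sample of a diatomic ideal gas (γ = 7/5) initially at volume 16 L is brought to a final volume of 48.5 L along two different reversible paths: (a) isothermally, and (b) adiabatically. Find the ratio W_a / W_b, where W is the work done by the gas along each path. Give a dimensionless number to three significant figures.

W_a / W_b ≈ 1.24

Path (a) isothermal: W = P₁V₁ ln(V₂/V₁) → W_a/(P₁V₁) = 1.109.
Path (b) adiabatic: W = P₁V₁(1 − (V₁/V₂)^(γ−1))/(γ−1) → W_b/(P₁V₁) = 0.8957.
W_a / W_b = 1.109 / 0.8957 = 1.238.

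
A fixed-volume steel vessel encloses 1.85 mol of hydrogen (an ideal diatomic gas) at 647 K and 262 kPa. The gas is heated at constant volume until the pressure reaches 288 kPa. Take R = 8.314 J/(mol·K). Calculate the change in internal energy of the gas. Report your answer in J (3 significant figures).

Constant volume ⇒ W = 0, so Q = ΔU = nCᵥΔT with Cᵥ = 5R/2 = 20.79 J/(mol·K).
At constant V, T₂/T₁ = P₂/P₁ ⇒ ΔT = T₁(P₂/P₁ − 1) = 647·(288/262 − 1) = 64.21 K.
ΔU = (1.85)(20.79)(64.21) = 2469 J.

ΔU ≈ 2470 J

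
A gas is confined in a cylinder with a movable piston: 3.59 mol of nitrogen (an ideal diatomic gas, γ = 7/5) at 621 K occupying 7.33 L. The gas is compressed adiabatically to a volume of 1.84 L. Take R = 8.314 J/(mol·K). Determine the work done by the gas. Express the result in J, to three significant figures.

W ≈ -34200 J

Adiabatic: TV^(γ−1) = const with γ = 7/5.
T₂ = T₁ (V₁/V₂)^(γ−1) = 621 × (7.33/1.84)^0.4 = 621 × 1.738 = 1079 K.
W_by = nCᵥ(T₁ − T₂) = (3.59)(20.79)(621 − 1079) = -34209 J.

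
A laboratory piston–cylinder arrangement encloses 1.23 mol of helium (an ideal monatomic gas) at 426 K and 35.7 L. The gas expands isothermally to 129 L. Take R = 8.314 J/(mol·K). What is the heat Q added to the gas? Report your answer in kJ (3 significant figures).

Q ≈ 5.60 kJ

Isothermal ⇒ ΔU = 0, so Q = W = nRT ln(V₂/V₁).
Q = (1.23)(8.314)(426) ln(129/35.7) = 4356 × 1.285 = 5596 J.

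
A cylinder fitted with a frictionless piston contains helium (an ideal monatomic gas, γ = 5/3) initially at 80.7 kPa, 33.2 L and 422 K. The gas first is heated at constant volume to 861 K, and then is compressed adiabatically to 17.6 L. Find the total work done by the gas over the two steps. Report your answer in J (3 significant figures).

W_total ≈ -4320 J

Step 1 (isochoric): W = 0 (constant volume).
After step 1: P = 164.7 kPa (V unchanged).
Step 2 (adiabatic): W = (P₁V₁ − P₂V₂)/(γ−1) = (5466 − 8346)/0.667 = -4319 J.
W_total = 0 − 4319 = -4319 J.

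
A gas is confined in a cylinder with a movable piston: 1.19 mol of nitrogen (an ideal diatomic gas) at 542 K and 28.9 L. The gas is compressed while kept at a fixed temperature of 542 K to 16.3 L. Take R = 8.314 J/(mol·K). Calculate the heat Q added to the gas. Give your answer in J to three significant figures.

Q ≈ -3070 J

Isothermal ⇒ ΔU = 0, so Q = W = nRT ln(V₂/V₁).
Q = (1.19)(8.314)(542) ln(16.3/28.9) = 5362 × -0.5727 = -3071 J.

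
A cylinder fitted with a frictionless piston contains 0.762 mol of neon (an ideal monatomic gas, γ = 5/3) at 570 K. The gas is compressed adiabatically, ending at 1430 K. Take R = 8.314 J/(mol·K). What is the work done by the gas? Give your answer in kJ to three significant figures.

Adiabatic ⇒ Q = 0, so W_by = −ΔU = nCᵥ(T₁ − T₂).
Cᵥ = 3R/2 = 12.47 J/(mol·K).
W = (0.762)(12.47)(570 − 1430) = -8172 J.

W ≈ -8.17 kJ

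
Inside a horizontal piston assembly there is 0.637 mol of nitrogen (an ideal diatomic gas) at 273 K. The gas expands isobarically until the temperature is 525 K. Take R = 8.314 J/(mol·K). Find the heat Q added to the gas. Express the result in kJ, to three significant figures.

Q ≈ 4.67 kJ

Isobaric: W = nRΔT = (0.637)(8.314)(252) = 1335 J.
ΔU = nCᵥΔT with Cᵥ = 5R/2: ΔU = (0.637)(20.79)(252) = 3336 J.
Q = ΔU + W = 3336 + 1335 = 4671 J.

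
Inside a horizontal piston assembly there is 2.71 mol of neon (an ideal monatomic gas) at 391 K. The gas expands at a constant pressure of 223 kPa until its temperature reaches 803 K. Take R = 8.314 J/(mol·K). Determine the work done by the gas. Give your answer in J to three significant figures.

W ≈ 9280 J

Isobaric: W = P ΔV = nR ΔT.
W = (2.71)(8.314)(803 − 391) = 9283 J.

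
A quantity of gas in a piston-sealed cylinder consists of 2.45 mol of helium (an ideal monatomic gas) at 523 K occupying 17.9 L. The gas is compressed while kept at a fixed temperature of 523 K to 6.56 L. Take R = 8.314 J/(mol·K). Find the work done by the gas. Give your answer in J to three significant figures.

W ≈ -10700 J

Isothermal: W = nRT ln(V₂/V₁).
W = (2.45)(8.314)(523) × ln(6.56/17.9)
  = 10653 × -1.004
W_by_gas = -10694 J.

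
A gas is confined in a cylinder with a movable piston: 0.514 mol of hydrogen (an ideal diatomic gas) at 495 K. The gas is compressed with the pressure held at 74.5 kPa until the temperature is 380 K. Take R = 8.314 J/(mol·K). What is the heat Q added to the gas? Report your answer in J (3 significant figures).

Q ≈ -1720 J

Isobaric: W = nRΔT = (0.514)(8.314)(-115) = -491.4 J.
ΔU = nCᵥΔT with Cᵥ = 5R/2: ΔU = (0.514)(20.79)(-115) = -1229 J.
Q = ΔU + W = -1229 − 491.4 = -1720 J.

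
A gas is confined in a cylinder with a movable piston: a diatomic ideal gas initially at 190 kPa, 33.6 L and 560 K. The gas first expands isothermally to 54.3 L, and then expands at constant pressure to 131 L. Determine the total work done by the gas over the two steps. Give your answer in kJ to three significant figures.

W_total ≈ 12.1 kJ

Step 1 (isothermal): W = P₁V₁ ln(V₂/V₁) = (6384) ln(54.3/33.6) = 3064 J.
After step 1: P = 117.6 kPa, V = 54.3 L, T = 560 K.
Step 2 (isobaric): W = PΔV = (117.6 kPa)(131 − 54.3 L) = 9018 J.
W_total = 3064 + 9018 = 12082 J.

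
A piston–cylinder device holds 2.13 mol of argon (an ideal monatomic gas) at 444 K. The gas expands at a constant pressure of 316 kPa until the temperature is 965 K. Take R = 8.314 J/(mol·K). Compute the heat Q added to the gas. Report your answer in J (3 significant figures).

Isobaric: W = nRΔT = (2.13)(8.314)(521) = 9226 J.
ΔU = nCᵥΔT with Cᵥ = 3R/2: ΔU = (2.13)(12.47)(521) = 13839 J.
Q = ΔU + W = 13839 + 9226 = 23066 J.

Q ≈ 23100 J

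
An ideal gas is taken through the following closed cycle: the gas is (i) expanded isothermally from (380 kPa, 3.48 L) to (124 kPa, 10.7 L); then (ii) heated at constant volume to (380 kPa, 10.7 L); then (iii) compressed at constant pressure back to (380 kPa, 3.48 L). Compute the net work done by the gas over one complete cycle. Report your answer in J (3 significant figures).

Leg (i): W = PᵢVᵢ ln(V_f/Vᵢ) = (1322) ln(10.7/3.48) = 1485 J.
Leg (ii): W = 0.
Leg (iii): W = PΔV = (380)(3.48 − 10.7) = -2744 J.
W_net = 1485 − 2744 = -1258 J.

W_net ≈ -1260 J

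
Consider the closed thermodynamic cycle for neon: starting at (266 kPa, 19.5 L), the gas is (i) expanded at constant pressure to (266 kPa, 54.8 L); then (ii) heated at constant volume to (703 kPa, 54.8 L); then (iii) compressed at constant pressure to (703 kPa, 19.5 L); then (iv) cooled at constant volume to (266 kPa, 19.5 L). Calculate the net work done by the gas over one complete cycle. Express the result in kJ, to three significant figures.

W_net ≈ -15.4 kJ

Constant-volume legs do no work.
W(i) = (266)(54.8 − 19.5) = 9390 J; W(iii) = (703)(19.5 − 54.8) = -24816 J.
W_net = 9390 − 24816 = -15426 J (the counter-clockwise enclosed area).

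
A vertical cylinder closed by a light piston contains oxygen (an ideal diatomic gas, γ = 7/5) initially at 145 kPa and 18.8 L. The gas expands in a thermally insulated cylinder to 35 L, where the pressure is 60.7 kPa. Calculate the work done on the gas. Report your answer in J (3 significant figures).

Adiabatic: W = (P₁V₁ − P₂V₂)/(γ − 1) with γ = 7/5.
P₁V₁ = 2726 J, P₂V₂ = 2124 J.
W = (2726 − 2124) / 0.4 = 1504 J.
Work on gas = −W_by = -1504 J.

W ≈ -1500 J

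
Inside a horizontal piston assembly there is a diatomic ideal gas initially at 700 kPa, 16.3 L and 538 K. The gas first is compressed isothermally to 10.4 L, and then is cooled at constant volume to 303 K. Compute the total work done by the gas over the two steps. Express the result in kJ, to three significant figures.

W_total ≈ -5.13 kJ

Step 1 (isothermal): W = P₁V₁ ln(V₂/V₁) = (11410) ln(10.4/16.3) = -5127 J.
Step 2 (isochoric): W = 0 (constant volume).
W_total = -5127 + 0 = -5127 J.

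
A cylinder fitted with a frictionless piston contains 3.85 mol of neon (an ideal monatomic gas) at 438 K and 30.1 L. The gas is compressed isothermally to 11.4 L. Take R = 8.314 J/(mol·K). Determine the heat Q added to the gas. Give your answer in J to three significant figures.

Isothermal ⇒ ΔU = 0, so Q = W = nRT ln(V₂/V₁).
Q = (3.85)(8.314)(438) ln(11.4/30.1) = 14020 × -0.9709 = -13612 J.

Q ≈ -13600 J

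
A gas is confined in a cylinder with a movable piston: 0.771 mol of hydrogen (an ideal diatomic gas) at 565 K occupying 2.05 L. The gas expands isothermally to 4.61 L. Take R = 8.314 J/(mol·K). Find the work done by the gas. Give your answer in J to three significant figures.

Isothermal: W = nRT ln(V₂/V₁).
W = (0.771)(8.314)(565) × ln(4.61/2.05)
  = 3622 × 0.8104
W_by_gas = 2935 J.

W ≈ 2930 J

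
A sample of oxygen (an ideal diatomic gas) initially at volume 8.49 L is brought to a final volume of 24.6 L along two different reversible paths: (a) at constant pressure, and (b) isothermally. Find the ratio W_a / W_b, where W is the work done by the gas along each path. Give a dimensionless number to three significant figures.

W_a / W_b ≈ 1.78

Path (a) isobaric: W = P₁(V₂ − V₁) → W_a/(P₁V₁) = 1.898.
Path (b) isothermal: W = P₁V₁ ln(V₂/V₁) → W_b/(P₁V₁) = 1.064.
W_a / W_b = 1.898 / 1.064 = 1.784.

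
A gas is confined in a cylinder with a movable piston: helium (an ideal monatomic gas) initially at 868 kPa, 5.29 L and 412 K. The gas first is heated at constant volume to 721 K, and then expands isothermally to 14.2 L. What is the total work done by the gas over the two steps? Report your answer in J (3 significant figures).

W_total ≈ 7930 J

Step 1 (isochoric): W = 0 (constant volume).
After step 1: P = 1519 kPa (V unchanged).
Step 2 (isothermal): W = P₁V₁ ln(V₂/V₁) = (8036) ln(14.2/5.29) = 7934 J.
W_total = 0 + 7934 = 7934 J.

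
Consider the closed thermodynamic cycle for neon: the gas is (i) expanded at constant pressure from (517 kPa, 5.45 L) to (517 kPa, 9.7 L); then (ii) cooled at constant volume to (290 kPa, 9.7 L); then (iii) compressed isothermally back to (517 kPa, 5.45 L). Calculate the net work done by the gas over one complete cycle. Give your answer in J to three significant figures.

W_net ≈ 576 J

Leg (i): W = PΔV = (517)(9.7 − 5.45) = 2197 J.
Leg (ii): W = 0.
Leg (iii): W = PᵢVᵢ ln(V_f/Vᵢ) = (2813) ln(5.45/9.7) = -1622 J.
W_net = 2197 − 1622 = 575.5 J.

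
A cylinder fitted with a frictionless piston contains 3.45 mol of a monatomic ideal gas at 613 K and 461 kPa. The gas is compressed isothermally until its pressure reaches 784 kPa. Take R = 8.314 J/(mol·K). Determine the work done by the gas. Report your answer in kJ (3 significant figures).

W ≈ -9.34 kJ

Isothermal process: W = nRT ln(V₂/V₁) = nRT ln(P₁/P₂).
W = (3.45)(8.314)(613) × ln(461/784)
  = 17583 × ln(0.588) = 17583 × -0.531
W_by_gas = -9337 J.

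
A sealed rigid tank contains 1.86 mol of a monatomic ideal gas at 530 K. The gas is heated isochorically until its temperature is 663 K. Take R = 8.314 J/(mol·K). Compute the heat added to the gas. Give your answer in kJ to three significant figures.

Q ≈ 3.09 kJ

Constant volume ⇒ W = 0, so Q = ΔU = nCᵥΔT with Cᵥ = 3R/2 = 12.47 J/(mol·K).
ΔU = (1.86)(12.47)(663 − 530) = 3085 J.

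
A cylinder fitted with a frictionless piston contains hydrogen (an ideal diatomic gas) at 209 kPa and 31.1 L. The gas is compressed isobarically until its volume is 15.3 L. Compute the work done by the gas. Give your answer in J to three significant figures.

W ≈ -3300 J

Isobaric: W = P ΔV.
W = (209 kPa)(15.3 − 31.1 L) = (209)(-15.8) = -3302 J.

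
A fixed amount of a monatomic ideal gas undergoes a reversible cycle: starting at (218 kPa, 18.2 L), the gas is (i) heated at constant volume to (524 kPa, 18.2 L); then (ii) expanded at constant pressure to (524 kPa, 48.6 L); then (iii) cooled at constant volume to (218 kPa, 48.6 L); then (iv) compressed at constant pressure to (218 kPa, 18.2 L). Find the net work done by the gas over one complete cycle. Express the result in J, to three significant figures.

W_net ≈ 9300 J

Constant-volume legs do no work.
W(ii) = (524)(48.6 − 18.2) = 15930 J; W(iv) = (218)(18.2 − 48.6) = -6627 J.
W_net = 15930 − 6627 = 9302 J (the clockwise enclosed area).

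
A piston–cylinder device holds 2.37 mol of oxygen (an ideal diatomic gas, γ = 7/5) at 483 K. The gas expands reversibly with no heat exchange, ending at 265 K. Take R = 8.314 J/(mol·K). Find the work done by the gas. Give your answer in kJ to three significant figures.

W ≈ 10.7 kJ

Adiabatic ⇒ Q = 0, so W_by = −ΔU = nCᵥ(T₁ − T₂).
Cᵥ = 5R/2 = 20.79 J/(mol·K).
W = (2.37)(20.79)(483 − 265) = 10739 J.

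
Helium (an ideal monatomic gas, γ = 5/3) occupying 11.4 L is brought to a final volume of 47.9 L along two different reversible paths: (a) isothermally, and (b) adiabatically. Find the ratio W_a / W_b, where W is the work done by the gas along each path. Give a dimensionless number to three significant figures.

Path (a) isothermal: W = P₁V₁ ln(V₂/V₁) → W_a/(P₁V₁) = 1.436.
Path (b) adiabatic: W = P₁V₁(1 − (V₁/V₂)^(γ−1))/(γ−1) → W_b/(P₁V₁) = 0.9239.
W_a / W_b = 1.436 / 0.9239 = 1.554.

W_a / W_b ≈ 1.55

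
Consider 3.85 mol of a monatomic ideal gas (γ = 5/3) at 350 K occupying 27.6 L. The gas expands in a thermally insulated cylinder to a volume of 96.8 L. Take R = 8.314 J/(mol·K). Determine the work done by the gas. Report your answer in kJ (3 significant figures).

W ≈ 9.52 kJ

Adiabatic: TV^(γ−1) = const with γ = 5/3.
T₂ = T₁ (V₁/V₂)^(γ−1) = 350 × (27.6/96.8)^0.667 = 350 × 0.4332 = 151.6 K.
W_by = nCᵥ(T₁ − T₂) = (3.85)(12.47)(350 − 151.6) = 9525 J.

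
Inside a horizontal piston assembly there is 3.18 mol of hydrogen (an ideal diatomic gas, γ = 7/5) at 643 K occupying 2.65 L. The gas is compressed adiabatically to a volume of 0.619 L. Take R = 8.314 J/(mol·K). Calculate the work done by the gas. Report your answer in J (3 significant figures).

W ≈ -33500 J

Adiabatic: TV^(γ−1) = const with γ = 7/5.
T₂ = T₁ (V₁/V₂)^(γ−1) = 643 × (2.65/0.619)^0.4 = 643 × 1.789 = 1150 K.
W_by = nCᵥ(T₁ − T₂) = (3.18)(20.79)(643 − 1150) = -33534 J.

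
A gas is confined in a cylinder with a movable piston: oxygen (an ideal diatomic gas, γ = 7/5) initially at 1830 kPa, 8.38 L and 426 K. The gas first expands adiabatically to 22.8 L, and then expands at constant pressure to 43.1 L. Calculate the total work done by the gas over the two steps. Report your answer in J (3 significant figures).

W_total ≈ 21800 J

Step 1 (adiabatic): W = (P₁V₁ − P₂V₂)/(γ−1) = (15335 − 10276)/0.4 = 12649 J.
After step 1: P = 450.7 kPa, V = 22.8 L, T = 285.5 K.
Step 2 (isobaric): W = PΔV = (450.7 kPa)(43.1 − 22.8 L) = 9149 J.
W_total = 12649 + 9149 = 21798 J.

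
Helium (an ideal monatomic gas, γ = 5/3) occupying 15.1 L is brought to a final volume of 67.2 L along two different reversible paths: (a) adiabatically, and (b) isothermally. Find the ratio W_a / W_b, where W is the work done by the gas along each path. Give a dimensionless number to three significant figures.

W_a / W_b ≈ 0.633

Path (a) adiabatic: W = P₁V₁(1 − (V₁/V₂)^(γ−1))/(γ−1) → W_a/(P₁V₁) = 0.9456.
Path (b) isothermal: W = P₁V₁ ln(V₂/V₁) → W_b/(P₁V₁) = 1.493.
W_a / W_b = 0.9456 / 1.493 = 0.6334.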